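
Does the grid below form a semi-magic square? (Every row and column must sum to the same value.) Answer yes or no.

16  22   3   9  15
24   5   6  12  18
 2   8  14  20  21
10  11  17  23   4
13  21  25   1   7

Row 1: 16 + 22 + 3 + 9 + 15 = 65.
Row 2: 24 + 5 + 6 + 12 + 18 = 65.
Row 3: 2 + 8 + 14 + 20 + 21 = 65.
Row 4: 10 + 11 + 17 + 23 + 4 = 65.
Row 5: 13 + 21 + 25 + 1 + 7 = 67.
Column 1: 16 + 24 + 2 + 10 + 13 = 65.
Column 2: 22 + 5 + 8 + 11 + 21 = 67.
Column 3: 3 + 6 + 14 + 17 + 25 = 65.
Column 4: 9 + 12 + 20 + 23 + 1 = 65.
Column 5: 15 + 18 + 21 + 4 + 7 = 65.

No — row 5 sums to 67 but column 5 sums to 65.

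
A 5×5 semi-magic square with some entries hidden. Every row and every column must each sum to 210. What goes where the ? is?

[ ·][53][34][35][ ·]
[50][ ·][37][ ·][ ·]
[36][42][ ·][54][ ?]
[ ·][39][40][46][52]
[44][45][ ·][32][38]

From row 4, 210 − (39 + 40 + 46 + 52) gives (4,1) = 33.
Row 5 must total 210; the given cells sum to 159, so (5,3) = 51.
Column 1 must total 210; the given cells sum to 163, so (1,1) = 47.
Using column 2: 53 + 42 + 39 + 45 + ? → (2,2) = 210 − 179 = 31.
Column 3 must total 210; the given cells sum to 162, so (3,3) = 48.
Column 4: 35 + 54 + 46 + 32 + ? = 210, so (2,4) = 43.
The remaining cell in row 1 is (1,5) = 210 − 169 = 41.
Row 2 must total 210; the given cells sum to 161, so (2,5) = 49.
Row 3: 36 + 42 + 48 + 54 + ? = 210, so (3,5) = 30.

30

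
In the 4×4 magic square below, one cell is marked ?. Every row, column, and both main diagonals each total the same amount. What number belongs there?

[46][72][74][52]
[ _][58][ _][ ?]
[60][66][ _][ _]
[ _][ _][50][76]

62

Row 1 is complete and sums to 244; that is the magic constant.
Using column 2: 72 + 58 + 66 + ? → (4,2) = 244 − 196 = 48.
Main diagonal must total 244; the given cells sum to 180, so (3,3) = 64.
From row 3, 244 − (60 + 66 + 64) gives (3,4) = 54.
From row 4, 244 − (48 + 50 + 76) gives (4,1) = 70.
Column 1 must total 244; the given cells sum to 176, so (2,1) = 68.
From column 3, 244 − (74 + 64 + 50) gives (2,3) = 56.
The remaining cell in column 4 is (2,4) = 244 − 182 = 62.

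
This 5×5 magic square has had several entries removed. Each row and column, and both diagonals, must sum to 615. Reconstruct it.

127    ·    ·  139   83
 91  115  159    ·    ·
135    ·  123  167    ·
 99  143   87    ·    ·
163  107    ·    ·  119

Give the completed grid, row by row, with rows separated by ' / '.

Main diagonal needs 615; the known cells sum to 484, so (4,4) = 131.
The remaining cell in anti-diagonal is (2,4) = 615 − 512 = 103.
Using row 2: 91 + 115 + 159 + 103 + ? → (2,5) = 615 − 468 = 147.
Row 4: 99 + 143 + 87 + 131 + ? = 615, so (4,5) = 155.
The remaining cell in column 4 is (5,4) = 615 − 540 = 75.
Column 5: 83 + 147 + 155 + 119 + ? = 615, so (3,5) = 111.
Row 3 must total 615; the given cells sum to 536, so (3,2) = 79.
Row 5 must total 615; the given cells sum to 464, so (5,3) = 151.
From column 2, 615 − (115 + 79 + 143 + 107) gives (1,2) = 171.
Column 3 needs 615; the known cells sum to 520, so (1,3) = 95.

127 171 95 139 83 / 91 115 159 103 147 / 135 79 123 167 111 / 99 143 87 131 155 / 163 107 151 75 119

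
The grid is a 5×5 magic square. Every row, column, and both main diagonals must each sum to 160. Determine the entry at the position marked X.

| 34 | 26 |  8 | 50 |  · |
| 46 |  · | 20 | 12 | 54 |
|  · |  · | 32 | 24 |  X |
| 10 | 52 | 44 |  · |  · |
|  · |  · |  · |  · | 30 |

16

Using row 1: 34 + 26 + 8 + 50 + ? → (1,5) = 160 − 118 = 42.
Using row 2: 46 + 20 + 12 + 54 + ? → (2,2) = 160 − 132 = 28.
Column 3 needs 160; the known cells sum to 104, so (5,3) = 56.
Main diagonal must total 160; the given cells sum to 124, so (4,4) = 36.
Anti-diagonal: 42 + 12 + 32 + 52 + ? = 160, so (5,1) = 22.
Row 4 must total 160; the given cells sum to 142, so (4,5) = 18.
From column 1, 160 − (34 + 46 + 10 + 22) gives (3,1) = 48.
From column 4, 160 − (50 + 12 + 24 + 36) gives (5,4) = 38.
Column 5 needs 160; the known cells sum to 144, so (3,5) = 16.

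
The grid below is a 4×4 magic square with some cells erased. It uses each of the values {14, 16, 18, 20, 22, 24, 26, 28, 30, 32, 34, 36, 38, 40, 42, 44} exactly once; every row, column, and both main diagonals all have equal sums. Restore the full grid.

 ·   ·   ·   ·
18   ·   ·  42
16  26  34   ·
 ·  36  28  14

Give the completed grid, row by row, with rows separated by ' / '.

The 16 entries sum to 464, so each line sums to 464/4 = 116.
Using row 3: 16 + 26 + 34 + ? → (3,4) = 116 − 76 = 40.
Using row 4: 36 + 28 + 14 + ? → (4,1) = 116 − 78 = 38.
Using column 1: 18 + 16 + 38 + ? → (1,1) = 116 − 72 = 44.
Column 4: 42 + 40 + 14 + ? = 116, so (1,4) = 20.
Main diagonal must total 116; the given cells sum to 92, so (2,2) = 24.
Anti-diagonal: 20 + 26 + 38 + ? = 116, so (2,3) = 32.
From column 2, 116 − (24 + 26 + 36) gives (1,2) = 30.
From column 3, 116 − (32 + 34 + 28) gives (1,3) = 22.

44 30 22 20 / 18 24 32 42 / 16 26 34 40 / 38 36 28 14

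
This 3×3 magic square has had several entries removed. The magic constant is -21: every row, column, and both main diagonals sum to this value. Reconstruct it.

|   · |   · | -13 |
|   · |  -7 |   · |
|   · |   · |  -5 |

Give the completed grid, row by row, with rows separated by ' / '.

Column 3 must total -21; the given cells sum to -18, so (2,3) = -3.
Using main diagonal: -7 + (-5) + ? → (1,1) = -21 − (-12) = -9.
Anti-diagonal: -13 + (-7) + ? = -21, so (3,1) = -1.
Row 1 must total -21; the given cells sum to -22, so (1,2) = 1.
Row 2 must total -21; the given cells sum to -10, so (2,1) = -11.
Row 3 must total -21; the given cells sum to -6, so (3,2) = -15.

-9 1 -13 / -11 -7 -3 / -1 -15 -5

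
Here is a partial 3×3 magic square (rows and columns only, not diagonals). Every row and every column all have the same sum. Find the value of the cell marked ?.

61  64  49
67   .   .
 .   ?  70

Row 1 is complete and sums to 174; that is the magic constant.
The remaining cell in column 1 is (3,1) = 174 − 128 = 46.
The remaining cell in column 3 is (2,3) = 174 − 119 = 55.
From row 2, 174 − (67 + 55) gives (2,2) = 52.
Row 3 must total 174; the given cells sum to 116, so (3,2) = 58.

58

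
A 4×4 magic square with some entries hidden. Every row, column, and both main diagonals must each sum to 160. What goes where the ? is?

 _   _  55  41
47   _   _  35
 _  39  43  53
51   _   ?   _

From row 3, 160 − (39 + 43 + 53) gives (3,1) = 25.
Column 1 needs 160; the known cells sum to 123, so (1,1) = 37.
Column 4 must total 160; the given cells sum to 129, so (4,4) = 31.
Main diagonal must total 160; the given cells sum to 111, so (2,2) = 49.
From anti-diagonal, 160 − (41 + 39 + 51) gives (2,3) = 29.
Row 1 needs 160; the known cells sum to 133, so (1,2) = 27.
Column 2 must total 160; the given cells sum to 115, so (4,2) = 45.
Column 3: 55 + 29 + 43 + ? = 160, so (4,3) = 33.

33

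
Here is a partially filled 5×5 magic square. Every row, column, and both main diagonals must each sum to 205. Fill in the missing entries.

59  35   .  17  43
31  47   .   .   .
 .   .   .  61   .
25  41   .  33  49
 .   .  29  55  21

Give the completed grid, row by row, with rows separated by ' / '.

59 35 51 17 43 / 31 47 23 39 65 / 53 19 45 61 27 / 25 41 57 33 49 / 37 63 29 55 21

Row 1 must total 205; the given cells sum to 154, so (1,3) = 51.
Row 4 must total 205; the given cells sum to 148, so (4,3) = 57.
Using column 4: 17 + 61 + 33 + 55 + ? → (2,4) = 205 − 166 = 39.
The remaining cell in main diagonal is (3,3) = 205 − 160 = 45.
Anti-diagonal: 43 + 39 + 45 + 41 + ? = 205, so (5,1) = 37.
Row 5 must total 205; the given cells sum to 142, so (5,2) = 63.
Column 1 must total 205; the given cells sum to 152, so (3,1) = 53.
Using column 2: 35 + 47 + 41 + 63 + ? → (3,2) = 205 − 186 = 19.
Using column 3: 51 + 45 + 57 + 29 + ? → (2,3) = 205 − 182 = 23.
Row 2 needs 205; the known cells sum to 140, so (2,5) = 65.
The remaining cell in row 3 is (3,5) = 205 − 178 = 27.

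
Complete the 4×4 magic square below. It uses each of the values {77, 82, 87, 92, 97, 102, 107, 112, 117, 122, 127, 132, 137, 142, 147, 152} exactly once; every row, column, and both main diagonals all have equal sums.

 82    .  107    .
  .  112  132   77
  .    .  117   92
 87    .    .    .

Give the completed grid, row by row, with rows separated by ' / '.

The 16 entries sum to 1832, so each line sums to 1832/4 = 458.
Row 2: 112 + 132 + 77 + ? = 458, so (2,1) = 137.
Column 1 must total 458; the given cells sum to 306, so (3,1) = 152.
Column 3 must total 458; the given cells sum to 356, so (4,3) = 102.
Using main diagonal: 82 + 112 + 117 + ? → (4,4) = 458 − 311 = 147.
Using row 3: 152 + 117 + 92 + ? → (3,2) = 458 − 361 = 97.
Using row 4: 87 + 102 + 147 + ? → (4,2) = 458 − 336 = 122.
The remaining cell in column 2 is (1,2) = 458 − 331 = 127.
From column 4, 458 − (77 + 92 + 147) gives (1,4) = 142.

82 127 107 142 / 137 112 132 77 / 152 97 117 92 / 87 122 102 147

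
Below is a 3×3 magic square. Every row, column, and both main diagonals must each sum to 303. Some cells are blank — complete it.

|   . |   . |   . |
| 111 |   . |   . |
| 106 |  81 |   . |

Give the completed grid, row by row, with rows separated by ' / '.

From row 3, 303 − (106 + 81) gives (3,3) = 116.
Column 1 needs 303; the known cells sum to 217, so (1,1) = 86.
Main diagonal must total 303; the given cells sum to 202, so (2,2) = 101.
Anti-diagonal must total 303; the given cells sum to 207, so (1,3) = 96.
From row 1, 303 − (86 + 96) gives (1,2) = 121.
Row 2: 111 + 101 + ? = 303, so (2,3) = 91.

86 121 96 / 111 101 91 / 106 81 116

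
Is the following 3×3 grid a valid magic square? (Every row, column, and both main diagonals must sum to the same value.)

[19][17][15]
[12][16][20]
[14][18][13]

No — row 2 sums to 48 but anti-diagonal sums to 45.

Row 1: 19 + 17 + 15 = 51.
Row 2: 12 + 16 + 20 = 48.
Row 3: 14 + 18 + 13 = 45.
Column 1: 19 + 12 + 14 = 45.
Column 2: 17 + 16 + 18 = 51.
Column 3: 15 + 20 + 13 = 48.
Main diagonal: 19 + 16 + 13 = 48.
Anti-diagonal: 15 + 16 + 14 = 45.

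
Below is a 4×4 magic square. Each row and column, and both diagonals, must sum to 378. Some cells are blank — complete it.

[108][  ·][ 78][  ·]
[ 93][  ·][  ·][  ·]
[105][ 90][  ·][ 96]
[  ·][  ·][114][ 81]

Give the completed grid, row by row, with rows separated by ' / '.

Row 3: 105 + 90 + 96 + ? = 378, so (3,3) = 87.
From column 1, 378 − (108 + 93 + 105) gives (4,1) = 72.
Column 3 must total 378; the given cells sum to 279, so (2,3) = 99.
Using main diagonal: 108 + 87 + 81 + ? → (2,2) = 378 − 276 = 102.
The remaining cell in anti-diagonal is (1,4) = 378 − 261 = 117.
Row 1: 108 + 78 + 117 + ? = 378, so (1,2) = 75.
The remaining cell in row 2 is (2,4) = 378 − 294 = 84.
From row 4, 378 − (72 + 114 + 81) gives (4,2) = 111.

108 75 78 117 / 93 102 99 84 / 105 90 87 96 / 72 111 114 81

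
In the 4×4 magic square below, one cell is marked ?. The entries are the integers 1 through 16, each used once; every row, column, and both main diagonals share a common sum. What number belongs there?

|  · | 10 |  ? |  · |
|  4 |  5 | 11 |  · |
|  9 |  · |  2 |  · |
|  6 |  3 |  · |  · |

8

The entries are 1 through 16, which sum to 136, so each line sums to 136/4 = 34.
Row 2 must total 34; the given cells sum to 20, so (2,4) = 14.
From column 1, 34 − (4 + 9 + 6) gives (1,1) = 15.
Column 2 needs 34; the known cells sum to 18, so (3,2) = 16.
Using main diagonal: 15 + 5 + 2 + ? → (4,4) = 34 − 22 = 12.
Anti-diagonal needs 34; the known cells sum to 33, so (1,4) = 1.
Row 1 needs 34; the known cells sum to 26, so (1,3) = 8.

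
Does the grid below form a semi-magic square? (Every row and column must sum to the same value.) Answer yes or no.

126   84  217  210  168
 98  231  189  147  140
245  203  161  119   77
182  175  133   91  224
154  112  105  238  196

Yes

Row 1: 126 + 84 + 217 + 210 + 168 = 805.
Row 2: 98 + 231 + 189 + 147 + 140 = 805.
Row 3: 245 + 203 + 161 + 119 + 77 = 805.
Row 4: 182 + 175 + 133 + 91 + 224 = 805.
Row 5: 154 + 112 + 105 + 238 + 196 = 805.
Column 1: 126 + 98 + 245 + 182 + 154 = 805.
Column 2: 84 + 231 + 203 + 175 + 112 = 805.
Column 3: 217 + 189 + 161 + 133 + 105 = 805.
Column 4: 210 + 147 + 119 + 91 + 238 = 805.
Column 5: 168 + 140 + 77 + 224 + 196 = 805.
All lines sum to 805.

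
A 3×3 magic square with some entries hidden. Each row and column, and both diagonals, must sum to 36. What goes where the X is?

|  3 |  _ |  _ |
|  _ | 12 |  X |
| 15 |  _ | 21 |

6

Row 3 must total 36; the given cells sum to 36, so (3,2) = 0.
Column 1 must total 36; the given cells sum to 18, so (2,1) = 18.
From column 2, 36 − (12 + 0) gives (1,2) = 24.
The remaining cell in anti-diagonal is (1,3) = 36 − 27 = 9.
Row 2 must total 36; the given cells sum to 30, so (2,3) = 6.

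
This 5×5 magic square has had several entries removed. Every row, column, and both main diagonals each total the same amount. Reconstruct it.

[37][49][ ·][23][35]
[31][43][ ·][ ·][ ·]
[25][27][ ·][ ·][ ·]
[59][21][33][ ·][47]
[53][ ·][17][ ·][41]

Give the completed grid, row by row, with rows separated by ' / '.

37 49 61 23 35 / 31 43 55 57 19 / 25 27 39 51 63 / 59 21 33 45 47 / 53 65 17 29 41

Column 1 is already complete: 37 + 31 + 25 + 59 + 53 = 205, so that is the magic constant.
From row 1, 205 − (37 + 49 + 23 + 35) gives (1,3) = 61.
From row 4, 205 − (59 + 21 + 33 + 47) gives (4,4) = 45.
Column 2 must total 205; the given cells sum to 140, so (5,2) = 65.
From main diagonal, 205 − (37 + 43 + 45 + 41) gives (3,3) = 39.
From anti-diagonal, 205 − (35 + 39 + 21 + 53) gives (2,4) = 57.
Row 5 needs 205; the known cells sum to 176, so (5,4) = 29.
The remaining cell in column 3 is (2,3) = 205 − 150 = 55.
Column 4 must total 205; the given cells sum to 154, so (3,4) = 51.
The remaining cell in row 2 is (2,5) = 205 − 186 = 19.
The remaining cell in row 3 is (3,5) = 205 − 142 = 63.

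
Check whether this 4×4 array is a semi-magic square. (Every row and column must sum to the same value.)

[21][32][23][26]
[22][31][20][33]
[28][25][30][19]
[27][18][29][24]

Row 1: 21 + 32 + 23 + 26 = 102.
Row 2: 22 + 31 + 20 + 33 = 106.
Row 3: 28 + 25 + 30 + 19 = 102.
Row 4: 27 + 18 + 29 + 24 = 98.
Column 1: 21 + 22 + 28 + 27 = 98.
Column 2: 32 + 31 + 25 + 18 = 106.
Column 3: 23 + 20 + 30 + 29 = 102.
Column 4: 26 + 33 + 19 + 24 = 102.

No — column 4 sums to 102 but row 4 sums to 98.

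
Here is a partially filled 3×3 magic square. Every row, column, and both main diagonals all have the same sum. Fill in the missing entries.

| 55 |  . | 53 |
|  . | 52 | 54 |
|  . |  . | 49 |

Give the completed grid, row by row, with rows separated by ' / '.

Column 3 is already complete: 53 + 54 + 49 = 156, so that is the magic constant.
The remaining cell in row 1 is (1,2) = 156 − 108 = 48.
Row 2 must total 156; the given cells sum to 106, so (2,1) = 50.
The remaining cell in column 1 is (3,1) = 156 − 105 = 51.
Column 2 must total 156; the given cells sum to 100, so (3,2) = 56.

55 48 53 / 50 52 54 / 51 56 49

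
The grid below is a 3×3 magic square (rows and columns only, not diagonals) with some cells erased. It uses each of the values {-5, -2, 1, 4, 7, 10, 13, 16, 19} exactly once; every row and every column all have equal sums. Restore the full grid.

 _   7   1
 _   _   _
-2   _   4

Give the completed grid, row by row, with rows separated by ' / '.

13 7 1 / 10 -5 16 / -2 19 4

The 9 entries sum to 63, so each line sums to 63/3 = 21.
Using row 1: 7 + 1 + ? → (1,1) = 21 − 8 = 13.
Row 3 needs 21; the known cells sum to 2, so (3,2) = 19.
Using column 1: 13 + (-2) + ? → (2,1) = 21 − 11 = 10.
Column 2 needs 21; the known cells sum to 26, so (2,2) = -5.
From column 3, 21 − (1 + 4) gives (2,3) = 16.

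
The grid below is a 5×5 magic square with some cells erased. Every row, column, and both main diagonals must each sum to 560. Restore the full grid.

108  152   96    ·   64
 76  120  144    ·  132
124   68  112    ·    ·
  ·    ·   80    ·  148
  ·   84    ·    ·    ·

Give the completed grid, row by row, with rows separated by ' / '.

108 152 96 140 64 / 76 120 144 88 132 / 124 68 112 156 100 / 92 136 80 104 148 / 160 84 128 72 116

Row 1 must total 560; the given cells sum to 420, so (1,4) = 140.
Row 2: 76 + 120 + 144 + 132 + ? = 560, so (2,4) = 88.
Using column 2: 152 + 120 + 68 + 84 + ? → (4,2) = 560 − 424 = 136.
From column 3, 560 − (96 + 144 + 112 + 80) gives (5,3) = 128.
Using anti-diagonal: 64 + 88 + 112 + 136 + ? → (5,1) = 560 − 400 = 160.
Column 1: 108 + 76 + 124 + 160 + ? = 560, so (4,1) = 92.
Using row 4: 92 + 136 + 80 + 148 + ? → (4,4) = 560 − 456 = 104.
Using main diagonal: 108 + 120 + 112 + 104 + ? → (5,5) = 560 − 444 = 116.
The remaining cell in row 5 is (5,4) = 560 − 488 = 72.
The remaining cell in column 4 is (3,4) = 560 − 404 = 156.
From column 5, 560 − (64 + 132 + 148 + 116) gives (3,5) = 100.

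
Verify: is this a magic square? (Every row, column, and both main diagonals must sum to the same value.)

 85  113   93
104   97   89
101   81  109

Row 1: 85 + 113 + 93 = 291.
Row 2: 104 + 97 + 89 = 290.
Row 3: 101 + 81 + 109 = 291.
Column 1: 85 + 104 + 101 = 290.
Column 2: 113 + 97 + 81 = 291.
Column 3: 93 + 89 + 109 = 291.
Main diagonal: 85 + 97 + 109 = 291.
Anti-diagonal: 93 + 97 + 101 = 291.

No — row 2 sums to 290 but column 3 sums to 291.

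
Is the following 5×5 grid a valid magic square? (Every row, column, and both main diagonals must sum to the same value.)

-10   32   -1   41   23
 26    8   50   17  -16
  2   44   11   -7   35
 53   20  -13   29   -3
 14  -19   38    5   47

Row 1: -10 + 32 + (-1) + 41 + 23 = 85.
Row 2: 26 + 8 + 50 + 17 + (-16) = 85.
Row 3: 2 + 44 + 11 + (-7) + 35 = 85.
Row 4: 53 + 20 + (-13) + 29 + (-3) = 86.
Row 5: 14 + (-19) + 38 + 5 + 47 = 85.
Column 1: -10 + 26 + 2 + 53 + 14 = 85.
Column 2: 32 + 8 + 44 + 20 + (-19) = 85.
Column 3: -1 + 50 + 11 + (-13) + 38 = 85.
Column 4: 41 + 17 + (-7) + 29 + 5 = 85.
Column 5: 23 + (-16) + 35 + (-3) + 47 = 86.
Main diagonal: -10 + 8 + 11 + 29 + 47 = 85.
Anti-diagonal: 23 + 17 + 11 + 20 + 14 = 85.

No — column 4 sums to 85 but column 5 sums to 86.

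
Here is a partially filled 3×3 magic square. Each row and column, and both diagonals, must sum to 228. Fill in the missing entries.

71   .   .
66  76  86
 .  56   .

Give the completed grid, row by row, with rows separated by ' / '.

Column 1: 71 + 66 + ? = 228, so (3,1) = 91.
The remaining cell in column 2 is (1,2) = 228 − 132 = 96.
Main diagonal must total 228; the given cells sum to 147, so (3,3) = 81.
From anti-diagonal, 228 − (76 + 91) gives (1,3) = 61.

71 96 61 / 66 76 86 / 91 56 81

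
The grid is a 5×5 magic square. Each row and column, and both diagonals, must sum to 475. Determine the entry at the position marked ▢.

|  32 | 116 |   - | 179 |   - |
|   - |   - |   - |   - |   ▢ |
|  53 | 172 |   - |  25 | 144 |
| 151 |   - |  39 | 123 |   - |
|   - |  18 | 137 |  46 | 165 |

11

The remaining cell in row 3 is (3,3) = 475 − 394 = 81.
From row 5, 475 − (18 + 137 + 46 + 165) gives (5,1) = 109.
From column 1, 475 − (32 + 53 + 151 + 109) gives (2,1) = 130.
Column 4: 179 + 25 + 123 + 46 + ? = 475, so (2,4) = 102.
From main diagonal, 475 − (32 + 81 + 123 + 165) gives (2,2) = 74.
Column 2 needs 475; the known cells sum to 380, so (4,2) = 95.
Anti-diagonal: 102 + 81 + 95 + 109 + ? = 475, so (1,5) = 88.
Row 1: 32 + 116 + 179 + 88 + ? = 475, so (1,3) = 60.
Using row 4: 151 + 95 + 39 + 123 + ? → (4,5) = 475 − 408 = 67.
Column 3 needs 475; the known cells sum to 317, so (2,3) = 158.
Column 5: 88 + 144 + 67 + 165 + ? = 475, so (2,5) = 11.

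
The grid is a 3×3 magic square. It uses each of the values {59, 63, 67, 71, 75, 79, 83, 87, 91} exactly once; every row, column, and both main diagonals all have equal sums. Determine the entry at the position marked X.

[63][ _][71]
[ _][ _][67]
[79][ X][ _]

The 9 entries sum to 675, so each line sums to 675/3 = 225.
The remaining cell in row 1 is (1,2) = 225 − 134 = 91.
From column 1, 225 − (63 + 79) gives (2,1) = 83.
Column 3 needs 225; the known cells sum to 138, so (3,3) = 87.
The remaining cell in main diagonal is (2,2) = 225 − 150 = 75.
Row 3: 79 + 87 + ? = 225, so (3,2) = 59.

59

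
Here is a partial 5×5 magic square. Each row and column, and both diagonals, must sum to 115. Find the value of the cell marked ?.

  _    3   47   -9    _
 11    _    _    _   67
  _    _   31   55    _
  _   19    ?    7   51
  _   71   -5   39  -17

Row 5: 71 + (-5) + 39 + (-17) + ? = 115, so (5,1) = 27.
The remaining cell in column 4 is (2,4) = 115 − 92 = 23.
Anti-diagonal needs 115; the known cells sum to 100, so (1,5) = 15.
Row 1: 3 + 47 + (-9) + 15 + ? = 115, so (1,1) = 59.
Column 5 needs 115; the known cells sum to 116, so (3,5) = -1.
From main diagonal, 115 − (59 + 31 + 7 + (-17)) gives (2,2) = 35.
Row 2 must total 115; the given cells sum to 136, so (2,3) = -21.
The remaining cell in column 2 is (3,2) = 115 − 128 = -13.
The remaining cell in column 3 is (4,3) = 115 − 52 = 63.

63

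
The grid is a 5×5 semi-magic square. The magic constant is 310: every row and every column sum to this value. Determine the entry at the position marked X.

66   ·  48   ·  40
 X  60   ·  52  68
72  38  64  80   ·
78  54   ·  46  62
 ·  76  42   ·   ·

44

Row 3 needs 310; the known cells sum to 254, so (3,5) = 56.
Using row 4: 78 + 54 + 46 + 62 + ? → (4,3) = 310 − 240 = 70.
Column 2 needs 310; the known cells sum to 228, so (1,2) = 82.
The remaining cell in column 3 is (2,3) = 310 − 224 = 86.
Using column 5: 40 + 68 + 56 + 62 + ? → (5,5) = 310 − 226 = 84.
From row 1, 310 − (66 + 82 + 48 + 40) gives (1,4) = 74.
Row 2 must total 310; the given cells sum to 266, so (2,1) = 44.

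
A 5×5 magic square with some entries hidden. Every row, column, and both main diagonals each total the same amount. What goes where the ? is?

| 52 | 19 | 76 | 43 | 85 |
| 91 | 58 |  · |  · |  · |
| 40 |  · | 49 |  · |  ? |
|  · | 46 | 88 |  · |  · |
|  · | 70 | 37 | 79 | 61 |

73

Row 1 is complete and sums to 275; that is the magic constant.
Row 5: 70 + 37 + 79 + 61 + ? = 275, so (5,1) = 28.
The remaining cell in column 1 is (4,1) = 275 − 211 = 64.
Column 2 needs 275; the known cells sum to 193, so (3,2) = 82.
Using column 3: 76 + 49 + 88 + 37 + ? → (2,3) = 275 − 250 = 25.
Main diagonal: 52 + 58 + 49 + 61 + ? = 275, so (4,4) = 55.
Anti-diagonal needs 275; the known cells sum to 208, so (2,4) = 67.
Row 2 must total 275; the given cells sum to 241, so (2,5) = 34.
Row 4 must total 275; the given cells sum to 253, so (4,5) = 22.
Using column 4: 43 + 67 + 55 + 79 + ? → (3,4) = 275 − 244 = 31.
Column 5: 85 + 34 + 22 + 61 + ? = 275, so (3,5) = 73.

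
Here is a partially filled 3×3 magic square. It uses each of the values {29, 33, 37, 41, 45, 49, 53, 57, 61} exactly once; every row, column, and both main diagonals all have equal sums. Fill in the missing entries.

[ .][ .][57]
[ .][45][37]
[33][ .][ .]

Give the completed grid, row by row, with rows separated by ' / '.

49 29 57 / 53 45 37 / 33 61 41

The 9 entries sum to 405, so each line sums to 405/3 = 135.
Using row 2: 45 + 37 + ? → (2,1) = 135 − 82 = 53.
Column 1 must total 135; the given cells sum to 86, so (1,1) = 49.
The remaining cell in column 3 is (3,3) = 135 − 94 = 41.
Using row 1: 49 + 57 + ? → (1,2) = 135 − 106 = 29.
The remaining cell in row 3 is (3,2) = 135 − 74 = 61.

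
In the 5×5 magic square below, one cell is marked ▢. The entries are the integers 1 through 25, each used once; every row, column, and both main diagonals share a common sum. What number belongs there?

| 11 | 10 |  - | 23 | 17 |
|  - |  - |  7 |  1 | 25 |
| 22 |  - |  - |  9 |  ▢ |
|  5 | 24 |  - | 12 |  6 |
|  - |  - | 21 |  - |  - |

3

The entries are 1 through 25, which sum to 325, so each line sums to 325/5 = 65.
Using row 1: 11 + 10 + 23 + 17 + ? → (1,3) = 65 − 61 = 4.
From row 4, 65 − (5 + 24 + 12 + 6) gives (4,3) = 18.
Using column 3: 4 + 7 + 18 + 21 + ? → (3,3) = 65 − 50 = 15.
Using column 4: 23 + 1 + 9 + 12 + ? → (5,4) = 65 − 45 = 20.
Using anti-diagonal: 17 + 1 + 15 + 24 + ? → (5,1) = 65 − 57 = 8.
From column 1, 65 − (11 + 22 + 5 + 8) gives (2,1) = 19.
Row 2 needs 65; the known cells sum to 52, so (2,2) = 13.
Main diagonal must total 65; the given cells sum to 51, so (5,5) = 14.
Row 5 must total 65; the given cells sum to 63, so (5,2) = 2.
From column 2, 65 − (10 + 13 + 24 + 2) gives (3,2) = 16.
Column 5 needs 65; the known cells sum to 62, so (3,5) = 3.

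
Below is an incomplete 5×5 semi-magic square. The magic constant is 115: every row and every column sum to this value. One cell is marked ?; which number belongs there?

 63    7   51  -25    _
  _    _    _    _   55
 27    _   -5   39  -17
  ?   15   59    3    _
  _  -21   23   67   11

Row 1 needs 115; the known cells sum to 96, so (1,5) = 19.
Row 3 needs 115; the known cells sum to 44, so (3,2) = 71.
Using row 5: -21 + 23 + 67 + 11 + ? → (5,1) = 115 − 80 = 35.
Column 2 must total 115; the given cells sum to 72, so (2,2) = 43.
Using column 3: 51 + (-5) + 59 + 23 + ? → (2,3) = 115 − 128 = -13.
Column 4 must total 115; the given cells sum to 84, so (2,4) = 31.
Column 5: 19 + 55 + (-17) + 11 + ? = 115, so (4,5) = 47.
Row 2: 43 + (-13) + 31 + 55 + ? = 115, so (2,1) = -1.
Row 4 must total 115; the given cells sum to 124, so (4,1) = -9.

-9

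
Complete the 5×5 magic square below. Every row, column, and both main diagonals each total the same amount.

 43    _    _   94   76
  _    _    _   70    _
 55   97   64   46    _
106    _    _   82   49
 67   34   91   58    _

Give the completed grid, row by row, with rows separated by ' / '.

Column 4 is already complete: 94 + 70 + 46 + 82 + 58 = 350, so that is the magic constant.
The remaining cell in row 3 is (3,5) = 350 − 262 = 88.
Row 5 must total 350; the given cells sum to 250, so (5,5) = 100.
Column 1: 43 + 55 + 106 + 67 + ? = 350, so (2,1) = 79.
Column 5: 76 + 88 + 49 + 100 + ? = 350, so (2,5) = 37.
Main diagonal needs 350; the known cells sum to 289, so (2,2) = 61.
Anti-diagonal: 76 + 70 + 64 + 67 + ? = 350, so (4,2) = 73.
Row 2 must total 350; the given cells sum to 247, so (2,3) = 103.
From row 4, 350 − (106 + 73 + 82 + 49) gives (4,3) = 40.
Column 2 must total 350; the given cells sum to 265, so (1,2) = 85.
Using column 3: 103 + 64 + 40 + 91 + ? → (1,3) = 350 − 298 = 52.

43 85 52 94 76 / 79 61 103 70 37 / 55 97 64 46 88 / 106 73 40 82 49 / 67 34 91 58 100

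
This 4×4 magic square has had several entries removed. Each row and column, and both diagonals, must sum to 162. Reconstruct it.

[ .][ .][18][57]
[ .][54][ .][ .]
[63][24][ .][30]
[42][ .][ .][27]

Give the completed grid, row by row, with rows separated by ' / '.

Using row 3: 63 + 24 + 30 + ? → (3,3) = 162 − 117 = 45.
From column 4, 162 − (57 + 30 + 27) gives (2,4) = 48.
Main diagonal needs 162; the known cells sum to 126, so (1,1) = 36.
Anti-diagonal needs 162; the known cells sum to 123, so (2,3) = 39.
Row 1 must total 162; the given cells sum to 111, so (1,2) = 51.
From row 2, 162 − (54 + 39 + 48) gives (2,1) = 21.
Column 2 needs 162; the known cells sum to 129, so (4,2) = 33.
Column 3 needs 162; the known cells sum to 102, so (4,3) = 60.

36 51 18 57 / 21 54 39 48 / 63 24 45 30 / 42 33 60 27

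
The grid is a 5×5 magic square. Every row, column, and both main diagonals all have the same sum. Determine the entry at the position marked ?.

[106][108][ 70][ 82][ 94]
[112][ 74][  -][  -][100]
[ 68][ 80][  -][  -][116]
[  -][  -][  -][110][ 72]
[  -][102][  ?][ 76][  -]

Row 1 is complete and sums to 460; that is the magic constant.
Using column 2: 108 + 74 + 80 + 102 + ? → (4,2) = 460 − 364 = 96.
Column 5: 94 + 100 + 116 + 72 + ? = 460, so (5,5) = 78.
From main diagonal, 460 − (106 + 74 + 110 + 78) gives (3,3) = 92.
Row 3: 68 + 80 + 92 + 116 + ? = 460, so (3,4) = 104.
Column 4 needs 460; the known cells sum to 372, so (2,4) = 88.
Anti-diagonal must total 460; the given cells sum to 370, so (5,1) = 90.
Row 2 must total 460; the given cells sum to 374, so (2,3) = 86.
Row 5 needs 460; the known cells sum to 346, so (5,3) = 114.

114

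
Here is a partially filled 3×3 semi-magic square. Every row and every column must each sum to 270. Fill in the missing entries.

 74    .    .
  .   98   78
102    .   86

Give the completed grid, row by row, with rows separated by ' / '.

Using row 2: 98 + 78 + ? → (2,1) = 270 − 176 = 94.
From row 3, 270 − (102 + 86) gives (3,2) = 82.
Column 2: 98 + 82 + ? = 270, so (1,2) = 90.
Column 3 needs 270; the known cells sum to 164, so (1,3) = 106.

74 90 106 / 94 98 78 / 102 82 86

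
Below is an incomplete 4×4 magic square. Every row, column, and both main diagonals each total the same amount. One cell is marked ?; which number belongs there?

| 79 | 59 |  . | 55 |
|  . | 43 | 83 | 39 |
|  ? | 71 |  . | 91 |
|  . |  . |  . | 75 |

35

Column 4 is complete and sums to 260; that is the magic constant.
From row 1, 260 − (79 + 59 + 55) gives (1,3) = 67.
Row 2 needs 260; the known cells sum to 165, so (2,1) = 95.
Column 2 must total 260; the given cells sum to 173, so (4,2) = 87.
Using main diagonal: 79 + 43 + 75 + ? → (3,3) = 260 − 197 = 63.
From anti-diagonal, 260 − (55 + 83 + 71) gives (4,1) = 51.
Row 3: 71 + 63 + 91 + ? = 260, so (3,1) = 35.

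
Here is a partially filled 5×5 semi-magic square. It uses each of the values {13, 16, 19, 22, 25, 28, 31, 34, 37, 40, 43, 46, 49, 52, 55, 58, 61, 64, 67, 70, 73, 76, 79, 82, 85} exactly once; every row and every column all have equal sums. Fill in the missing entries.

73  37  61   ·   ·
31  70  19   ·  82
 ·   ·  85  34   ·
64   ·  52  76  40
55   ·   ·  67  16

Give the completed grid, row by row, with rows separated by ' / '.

73 37 61 25 49 / 31 70 19 43 82 / 22 46 85 34 58 / 64 13 52 76 40 / 55 79 28 67 16

The 25 entries sum to 1225, so each line sums to 1225/5 = 245.
The remaining cell in row 2 is (2,4) = 245 − 202 = 43.
Using row 4: 64 + 52 + 76 + 40 + ? → (4,2) = 245 − 232 = 13.
From column 1, 245 − (73 + 31 + 64 + 55) gives (3,1) = 22.
From column 3, 245 − (61 + 19 + 85 + 52) gives (5,3) = 28.
Column 4 needs 245; the known cells sum to 220, so (1,4) = 25.
Using row 1: 73 + 37 + 61 + 25 + ? → (1,5) = 245 − 196 = 49.
Row 5 must total 245; the given cells sum to 166, so (5,2) = 79.
Column 2 must total 245; the given cells sum to 199, so (3,2) = 46.
Column 5: 49 + 82 + 40 + 16 + ? = 245, so (3,5) = 58.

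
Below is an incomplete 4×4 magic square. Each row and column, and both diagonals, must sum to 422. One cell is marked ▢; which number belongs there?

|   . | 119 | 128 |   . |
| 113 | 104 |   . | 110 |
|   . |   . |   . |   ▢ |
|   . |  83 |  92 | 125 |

98

Row 2 must total 422; the given cells sum to 327, so (2,3) = 95.
The remaining cell in row 4 is (4,1) = 422 − 300 = 122.
Using column 2: 119 + 104 + 83 + ? → (3,2) = 422 − 306 = 116.
Column 3 needs 422; the known cells sum to 315, so (3,3) = 107.
The remaining cell in main diagonal is (1,1) = 422 − 336 = 86.
The remaining cell in anti-diagonal is (1,4) = 422 − 333 = 89.
Using column 1: 86 + 113 + 122 + ? → (3,1) = 422 − 321 = 101.
Column 4 must total 422; the given cells sum to 324, so (3,4) = 98.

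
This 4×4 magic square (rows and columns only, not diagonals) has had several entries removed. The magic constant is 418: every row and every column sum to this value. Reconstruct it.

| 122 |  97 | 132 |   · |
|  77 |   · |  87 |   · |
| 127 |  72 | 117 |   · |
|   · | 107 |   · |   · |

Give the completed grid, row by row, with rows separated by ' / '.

Row 1 must total 418; the given cells sum to 351, so (1,4) = 67.
Row 3 needs 418; the known cells sum to 316, so (3,4) = 102.
Column 1 must total 418; the given cells sum to 326, so (4,1) = 92.
Column 2: 97 + 72 + 107 + ? = 418, so (2,2) = 142.
From column 3, 418 − (132 + 87 + 117) gives (4,3) = 82.
The remaining cell in row 2 is (2,4) = 418 − 306 = 112.
Row 4: 92 + 107 + 82 + ? = 418, so (4,4) = 137.

122 97 132 67 / 77 142 87 112 / 127 72 117 102 / 92 107 82 137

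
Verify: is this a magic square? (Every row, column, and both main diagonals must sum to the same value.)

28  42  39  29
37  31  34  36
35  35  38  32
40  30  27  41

No — anti-diagonal sums to 138 but column 1 sums to 140.

Row 1: 28 + 42 + 39 + 29 = 138.
Row 2: 37 + 31 + 34 + 36 = 138.
Row 3: 35 + 35 + 38 + 32 = 140.
Row 4: 40 + 30 + 27 + 41 = 138.
Column 1: 28 + 37 + 35 + 40 = 140.
Column 2: 42 + 31 + 35 + 30 = 138.
Column 3: 39 + 34 + 38 + 27 = 138.
Column 4: 29 + 36 + 32 + 41 = 138.
Main diagonal: 28 + 31 + 38 + 41 = 138.
Anti-diagonal: 29 + 34 + 35 + 40 = 138.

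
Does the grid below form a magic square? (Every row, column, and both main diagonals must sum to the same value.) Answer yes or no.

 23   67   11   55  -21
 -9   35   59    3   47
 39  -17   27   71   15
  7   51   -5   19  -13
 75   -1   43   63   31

No — main diagonal sums to 135 but column 5 sums to 59.

Row 1: 23 + 67 + 11 + 55 + (-21) = 135.
Row 2: -9 + 35 + 59 + 3 + 47 = 135.
Row 3: 39 + (-17) + 27 + 71 + 15 = 135.
Row 4: 7 + 51 + (-5) + 19 + (-13) = 59.
Row 5: 75 + (-1) + 43 + 63 + 31 = 211.
Column 1: 23 + (-9) + 39 + 7 + 75 = 135.
Column 2: 67 + 35 + (-17) + 51 + (-1) = 135.
Column 3: 11 + 59 + 27 + (-5) + 43 = 135.
Column 4: 55 + 3 + 71 + 19 + 63 = 211.
Column 5: -21 + 47 + 15 + (-13) + 31 = 59.
Main diagonal: 23 + 35 + 27 + 19 + 31 = 135.
Anti-diagonal: -21 + 3 + 27 + 51 + 75 = 135.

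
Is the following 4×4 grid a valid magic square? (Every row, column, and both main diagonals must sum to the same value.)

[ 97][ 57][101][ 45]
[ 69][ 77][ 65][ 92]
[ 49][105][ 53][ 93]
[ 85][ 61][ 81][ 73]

Row 1: 97 + 57 + 101 + 45 = 300.
Row 2: 69 + 77 + 65 + 92 = 303.
Row 3: 49 + 105 + 53 + 93 = 300.
Row 4: 85 + 61 + 81 + 73 = 300.
Column 1: 97 + 69 + 49 + 85 = 300.
Column 2: 57 + 77 + 105 + 61 = 300.
Column 3: 101 + 65 + 53 + 81 = 300.
Column 4: 45 + 92 + 93 + 73 = 303.
Main diagonal: 97 + 77 + 53 + 73 = 300.
Anti-diagonal: 45 + 65 + 105 + 85 = 300.

No — column 2 sums to 300 but row 2 sums to 303.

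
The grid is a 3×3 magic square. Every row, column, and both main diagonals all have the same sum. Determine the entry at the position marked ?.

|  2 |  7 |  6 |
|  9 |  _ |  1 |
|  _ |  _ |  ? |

8

Row 1 is complete and sums to 15; that is the magic constant.
From row 2, 15 − (9 + 1) gives (2,2) = 5.
Column 1 must total 15; the given cells sum to 11, so (3,1) = 4.
Column 2 needs 15; the known cells sum to 12, so (3,2) = 3.
Column 3: 6 + 1 + ? = 15, so (3,3) = 8.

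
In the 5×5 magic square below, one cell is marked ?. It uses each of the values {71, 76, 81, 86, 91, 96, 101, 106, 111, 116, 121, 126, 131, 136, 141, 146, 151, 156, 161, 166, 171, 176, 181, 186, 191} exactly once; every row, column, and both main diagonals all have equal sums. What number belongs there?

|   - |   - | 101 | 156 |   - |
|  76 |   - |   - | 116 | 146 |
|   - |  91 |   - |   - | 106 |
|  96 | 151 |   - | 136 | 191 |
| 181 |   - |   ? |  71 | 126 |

166

The 25 entries sum to 3275, so each line sums to 3275/5 = 655.
Row 4 needs 655; the known cells sum to 574, so (4,3) = 81.
Column 4: 156 + 116 + 136 + 71 + ? = 655, so (3,4) = 176.
Column 5 needs 655; the known cells sum to 569, so (1,5) = 86.
Anti-diagonal must total 655; the given cells sum to 534, so (3,3) = 121.
Row 3: 91 + 121 + 176 + 106 + ? = 655, so (3,1) = 161.
Column 1 must total 655; the given cells sum to 514, so (1,1) = 141.
Main diagonal must total 655; the given cells sum to 524, so (2,2) = 131.
From row 1, 655 − (141 + 101 + 156 + 86) gives (1,2) = 171.
The remaining cell in row 2 is (2,3) = 655 − 469 = 186.
Column 2 must total 655; the given cells sum to 544, so (5,2) = 111.
Using column 3: 101 + 186 + 121 + 81 + ? → (5,3) = 655 − 489 = 166.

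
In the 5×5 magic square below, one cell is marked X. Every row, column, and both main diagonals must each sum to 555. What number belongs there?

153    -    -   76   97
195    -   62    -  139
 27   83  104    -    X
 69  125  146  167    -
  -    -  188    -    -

Row 4: 69 + 125 + 146 + 167 + ? = 555, so (4,5) = 48.
Column 1: 153 + 195 + 27 + 69 + ? = 555, so (5,1) = 111.
Column 3: 62 + 104 + 146 + 188 + ? = 555, so (1,3) = 55.
From anti-diagonal, 555 − (97 + 104 + 125 + 111) gives (2,4) = 118.
From row 1, 555 − (153 + 55 + 76 + 97) gives (1,2) = 174.
From row 2, 555 − (195 + 62 + 118 + 139) gives (2,2) = 41.
Column 2: 174 + 41 + 83 + 125 + ? = 555, so (5,2) = 132.
Main diagonal needs 555; the known cells sum to 465, so (5,5) = 90.
Using row 5: 111 + 132 + 188 + 90 + ? → (5,4) = 555 − 521 = 34.
Column 4: 76 + 118 + 167 + 34 + ? = 555, so (3,4) = 160.
The remaining cell in column 5 is (3,5) = 555 − 374 = 181.

181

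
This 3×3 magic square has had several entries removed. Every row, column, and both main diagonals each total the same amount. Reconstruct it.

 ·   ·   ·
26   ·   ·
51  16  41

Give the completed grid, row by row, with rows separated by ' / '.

31 56 21 / 26 36 46 / 51 16 41

Row 3 is already complete: 51 + 16 + 41 = 108, so that is the magic constant.
Column 1: 26 + 51 + ? = 108, so (1,1) = 31.
Main diagonal must total 108; the given cells sum to 72, so (2,2) = 36.
Anti-diagonal must total 108; the given cells sum to 87, so (1,3) = 21.
Using row 1: 31 + 21 + ? → (1,2) = 108 − 52 = 56.
Using row 2: 26 + 36 + ? → (2,3) = 108 − 62 = 46.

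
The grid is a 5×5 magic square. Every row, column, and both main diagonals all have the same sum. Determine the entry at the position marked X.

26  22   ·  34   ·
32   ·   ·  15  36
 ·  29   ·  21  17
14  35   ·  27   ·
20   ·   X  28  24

37

Column 4 is complete and sums to 125; that is the magic constant.
Column 1 needs 125; the known cells sum to 92, so (3,1) = 33.
Row 3 must total 125; the given cells sum to 100, so (3,3) = 25.
Main diagonal must total 125; the given cells sum to 102, so (2,2) = 23.
Anti-diagonal: 15 + 25 + 35 + 20 + ? = 125, so (1,5) = 30.
Using row 1: 26 + 22 + 34 + 30 + ? → (1,3) = 125 − 112 = 13.
Row 2 needs 125; the known cells sum to 106, so (2,3) = 19.
From column 2, 125 − (22 + 23 + 29 + 35) gives (5,2) = 16.
From column 5, 125 − (30 + 36 + 17 + 24) gives (4,5) = 18.
From row 4, 125 − (14 + 35 + 27 + 18) gives (4,3) = 31.
Row 5 needs 125; the known cells sum to 88, so (5,3) = 37.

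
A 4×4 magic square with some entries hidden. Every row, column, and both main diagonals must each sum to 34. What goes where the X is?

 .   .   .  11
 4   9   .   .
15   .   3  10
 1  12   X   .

Row 3 must total 34; the given cells sum to 28, so (3,2) = 6.
Column 1 needs 34; the known cells sum to 20, so (1,1) = 14.
Column 2 must total 34; the given cells sum to 27, so (1,2) = 7.
Main diagonal must total 34; the given cells sum to 26, so (4,4) = 8.
The remaining cell in anti-diagonal is (2,3) = 34 − 18 = 16.
Row 1 needs 34; the known cells sum to 32, so (1,3) = 2.
Row 2 needs 34; the known cells sum to 29, so (2,4) = 5.
Row 4 must total 34; the given cells sum to 21, so (4,3) = 13.

13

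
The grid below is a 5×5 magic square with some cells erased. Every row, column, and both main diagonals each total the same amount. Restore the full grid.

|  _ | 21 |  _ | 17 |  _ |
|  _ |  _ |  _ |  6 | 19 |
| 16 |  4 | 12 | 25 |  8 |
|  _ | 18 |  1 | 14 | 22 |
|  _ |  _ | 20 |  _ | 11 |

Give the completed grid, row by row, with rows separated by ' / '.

Row 3 is already complete: 16 + 4 + 12 + 25 + 8 = 65, so that is the magic constant.
Using row 4: 18 + 1 + 14 + 22 + ? → (4,1) = 65 − 55 = 10.
Column 4: 17 + 6 + 25 + 14 + ? = 65, so (5,4) = 3.
Using column 5: 19 + 8 + 22 + 11 + ? → (1,5) = 65 − 60 = 5.
Anti-diagonal must total 65; the given cells sum to 41, so (5,1) = 24.
The remaining cell in row 5 is (5,2) = 65 − 58 = 7.
Column 2 needs 65; the known cells sum to 50, so (2,2) = 15.
From main diagonal, 65 − (15 + 12 + 14 + 11) gives (1,1) = 13.
Row 1: 13 + 21 + 17 + 5 + ? = 65, so (1,3) = 9.
The remaining cell in column 1 is (2,1) = 65 − 63 = 2.
Column 3 must total 65; the given cells sum to 42, so (2,3) = 23.

13 21 9 17 5 / 2 15 23 6 19 / 16 4 12 25 8 / 10 18 1 14 22 / 24 7 20 3 11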